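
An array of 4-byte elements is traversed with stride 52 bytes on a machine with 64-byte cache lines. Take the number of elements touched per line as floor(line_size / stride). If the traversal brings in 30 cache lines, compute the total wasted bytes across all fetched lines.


Elements per line = floor(64 / 52) = 1
Bytes used per line = 1 * 4 = 4
Wasted per line = 64 - 4 = 60
Total wasted = 60 * 30 = 1800

1800


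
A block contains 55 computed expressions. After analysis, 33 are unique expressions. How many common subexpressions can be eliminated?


CSE count = total expressions - unique expressions
= 55 - 33 = 22

22


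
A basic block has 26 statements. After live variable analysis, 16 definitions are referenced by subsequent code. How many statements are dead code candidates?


Dead code = total statements - live definitions
= 26 - 16 = 10

10


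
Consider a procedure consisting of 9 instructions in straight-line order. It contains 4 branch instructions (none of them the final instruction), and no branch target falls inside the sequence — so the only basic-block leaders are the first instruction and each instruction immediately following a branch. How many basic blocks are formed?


With no in-sequence branch targets, the leaders are the first instruction plus the instruction after each branch.
Number of basic blocks = branches + 1
= 4 + 1 = 5

5


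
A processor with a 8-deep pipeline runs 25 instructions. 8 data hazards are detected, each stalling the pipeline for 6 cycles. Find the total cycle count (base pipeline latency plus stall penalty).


Base cycles = 8 + 25 - 1 = 32
Total stalls = 8 * 6 = 48
Total = 32 + 48 = 80

80


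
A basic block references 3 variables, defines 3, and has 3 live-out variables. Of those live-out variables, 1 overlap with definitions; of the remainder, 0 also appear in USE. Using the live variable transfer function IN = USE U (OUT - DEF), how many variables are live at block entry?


OUT - DEF: 3 - 1 = 2
|IN| = |USE| + |OUT - DEF| - |USE ∩ (OUT - DEF)| = 3 + 2 - 0 = 5

5


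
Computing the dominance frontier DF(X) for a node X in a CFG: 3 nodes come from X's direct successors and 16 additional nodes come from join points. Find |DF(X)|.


DF(X) = direct successor contributions + join point contributions
= 3 + 16 = 19

19


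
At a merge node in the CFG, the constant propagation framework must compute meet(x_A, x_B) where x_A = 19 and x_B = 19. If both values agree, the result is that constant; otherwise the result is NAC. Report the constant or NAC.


Meet operation: if both paths give the same constant, result is that constant; if they differ, result is NAC (not-a-constant).
Path A: 19, Path B: 19 -> equal
Result: constant -> 19

19


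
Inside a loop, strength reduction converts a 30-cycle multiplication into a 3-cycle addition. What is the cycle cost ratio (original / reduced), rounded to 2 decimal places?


Ratio = mult_cost / add_cost = 30 / 3 = 10.0

10.0


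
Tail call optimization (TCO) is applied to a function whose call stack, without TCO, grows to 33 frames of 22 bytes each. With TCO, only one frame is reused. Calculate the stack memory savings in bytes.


Without TCO: 33 * 22 = 726 bytes
With TCO: reuse 1 frame = 22 bytes
Savings = 726 - 22 = 704

704


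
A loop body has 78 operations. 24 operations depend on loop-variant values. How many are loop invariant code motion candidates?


Invariant candidates = total - loop-dependent
= 78 - 24 = 54

54


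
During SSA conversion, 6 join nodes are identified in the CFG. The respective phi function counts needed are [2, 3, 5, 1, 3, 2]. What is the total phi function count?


Total phi functions = sum of phi functions at each join node
= 2 + 3 + 5 + 1 + 3 + 2 = 16

16


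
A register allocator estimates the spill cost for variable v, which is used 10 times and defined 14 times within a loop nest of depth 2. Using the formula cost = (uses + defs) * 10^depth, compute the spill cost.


uses + defs = 10 + 14 = 24
10^2 = 100
Spill cost = 24 * 100 = 2400

2400


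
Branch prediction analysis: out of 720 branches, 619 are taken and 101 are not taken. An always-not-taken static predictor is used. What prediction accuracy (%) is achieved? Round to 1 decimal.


Predictor: always-not-taken
Correct predictions = 101
Accuracy = 101 / 720 * 100 = 14.0%

14.0


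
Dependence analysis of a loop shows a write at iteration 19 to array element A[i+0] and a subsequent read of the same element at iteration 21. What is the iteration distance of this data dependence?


Distance = read iteration - write iteration
= 21 - 19 = 2

2


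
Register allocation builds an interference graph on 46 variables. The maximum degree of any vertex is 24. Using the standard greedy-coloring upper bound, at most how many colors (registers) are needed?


Greedy coloring never needs more than (max_degree + 1) colors: when coloring a vertex, at most max_degree neighbors are already colored.
Upper bound = 24 + 1 = 25

25


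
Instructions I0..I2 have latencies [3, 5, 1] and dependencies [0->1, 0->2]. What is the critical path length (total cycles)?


Compute longest path through dependency graph: dist(Ik) = max over predecessors of dist + latency(Ik).
dist(I0) = latency 3 = 3
dist(I1) = dist(I0) + 5 = 3 + 5 = 8
dist(I2) = dist(I0) + 1 = 3 + 1 = 4
Critical path = max dist = 8

8


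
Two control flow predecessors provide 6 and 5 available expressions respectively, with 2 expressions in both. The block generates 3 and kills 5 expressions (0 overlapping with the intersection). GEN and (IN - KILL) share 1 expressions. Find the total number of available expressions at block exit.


IN = intersection of predecessors = 2
IN - KILL = 2 - 0 = 2
|OUT| = |GEN| + |IN - KILL| - |GEN ∩ (IN - KILL)| = 3 + 2 - 1 = 4

4


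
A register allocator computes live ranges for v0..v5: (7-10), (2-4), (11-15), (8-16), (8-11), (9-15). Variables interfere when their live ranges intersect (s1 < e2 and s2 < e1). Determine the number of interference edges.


Check all pairs for overlapping intervals.
Two intervals (s1,e1) and (s2,e2) overlap if s1 < e2 and s2 < e1.
v0 (7-10) vs v1..v5: overlaps v3, v4, v5 -> 3
v1 (2-4) vs v2..v5: overlaps none -> 0
v2 (11-15) vs v3..v5: overlaps v3, v5 -> 2
v3 (8-16) vs v4..v5: overlaps v4, v5 -> 2
v4 (8-11) vs v5: overlaps v5 -> 1
Total overlapping pairs = 3 + 0 + 2 + 2 + 1 = 8

8


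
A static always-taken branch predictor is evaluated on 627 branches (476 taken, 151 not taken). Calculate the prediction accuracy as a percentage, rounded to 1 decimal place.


Predictor: always-taken
Correct predictions = 476
Accuracy = 476 / 627 * 100 = 75.9%

75.9


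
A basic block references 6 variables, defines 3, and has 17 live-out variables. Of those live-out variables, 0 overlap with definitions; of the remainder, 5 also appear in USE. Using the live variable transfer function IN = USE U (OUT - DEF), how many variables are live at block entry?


OUT - DEF: 17 - 0 = 17
|IN| = |USE| + |OUT - DEF| - |USE ∩ (OUT - DEF)| = 6 + 17 - 5 = 18

18


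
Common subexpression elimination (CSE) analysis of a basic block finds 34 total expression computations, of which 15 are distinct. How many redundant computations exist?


CSE count = total expressions - unique expressions
= 34 - 15 = 19

19


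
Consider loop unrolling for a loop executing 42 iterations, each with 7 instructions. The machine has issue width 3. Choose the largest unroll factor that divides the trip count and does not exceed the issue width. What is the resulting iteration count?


Largest divisor of 42 <= 3 is 3
New iterations = 42 / 3 = 14

14


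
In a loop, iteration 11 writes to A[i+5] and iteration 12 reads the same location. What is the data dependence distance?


Distance = read iteration - write iteration
= 12 - 11 = 1

1


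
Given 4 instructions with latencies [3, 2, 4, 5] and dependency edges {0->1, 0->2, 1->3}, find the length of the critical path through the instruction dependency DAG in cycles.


Compute longest path through dependency graph: dist(Ik) = max over predecessors of dist + latency(Ik).
dist(I0) = latency 3 = 3
dist(I1) = dist(I0) + 2 = 3 + 2 = 5
dist(I2) = dist(I0) + 4 = 3 + 4 = 7
dist(I3) = dist(I1) + 5 = 5 + 5 = 10
Critical path = max dist = 10

10


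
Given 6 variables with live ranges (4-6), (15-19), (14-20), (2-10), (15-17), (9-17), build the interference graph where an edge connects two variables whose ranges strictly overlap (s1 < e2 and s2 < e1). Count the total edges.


Check all pairs for overlapping intervals.
Two intervals (s1,e1) and (s2,e2) overlap if s1 < e2 and s2 < e1.
v0 (4-6) vs v1..v5: overlaps v3 -> 1
v1 (15-19) vs v2..v5: overlaps v2, v4, v5 -> 3
v2 (14-20) vs v3..v5: overlaps v4, v5 -> 2
v3 (2-10) vs v4..v5: overlaps v5 -> 1
v4 (15-17) vs v5: overlaps v5 -> 1
Total overlapping pairs = 1 + 3 + 2 + 1 + 1 = 8

8


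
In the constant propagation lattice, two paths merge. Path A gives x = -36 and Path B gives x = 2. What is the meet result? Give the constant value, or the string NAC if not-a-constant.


Meet operation: if both paths give the same constant, result is that constant; if they differ, result is NAC (not-a-constant).
Path A: -36, Path B: 2 -> differ
Result: not-a-constant -> NAC

NAC


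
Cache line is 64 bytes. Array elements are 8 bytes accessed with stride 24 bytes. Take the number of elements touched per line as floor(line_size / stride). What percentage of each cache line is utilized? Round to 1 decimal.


Elements per cache line = floor(64 / 24) = 2
Bytes used = 2 * 8 = 16
Utilization = 16 / 64 * 100 = 25.0%

25.0


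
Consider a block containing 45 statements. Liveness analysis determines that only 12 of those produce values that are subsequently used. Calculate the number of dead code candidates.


Dead code = total statements - live definitions
= 45 - 12 = 33

33


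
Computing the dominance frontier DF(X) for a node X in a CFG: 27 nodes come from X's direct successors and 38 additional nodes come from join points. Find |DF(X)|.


DF(X) = direct successor contributions + join point contributions
= 27 + 38 = 65

65


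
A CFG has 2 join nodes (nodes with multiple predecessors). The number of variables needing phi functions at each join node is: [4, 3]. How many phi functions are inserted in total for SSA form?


Total phi functions = sum of phi functions at each join node
= 4 + 3 = 7

7


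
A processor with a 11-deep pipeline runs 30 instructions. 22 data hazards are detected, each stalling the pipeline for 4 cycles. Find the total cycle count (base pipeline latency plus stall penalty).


Base cycles = 11 + 30 - 1 = 40
Total stalls = 22 * 4 = 88
Total = 40 + 88 = 128

128


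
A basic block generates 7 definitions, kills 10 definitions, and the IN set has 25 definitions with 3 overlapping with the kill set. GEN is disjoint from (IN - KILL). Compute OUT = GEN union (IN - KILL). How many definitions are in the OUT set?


IN - KILL: 25 - 3 = 22 surviving definitions
OUT = GEN + surviving = 7 + 22 = 29

29


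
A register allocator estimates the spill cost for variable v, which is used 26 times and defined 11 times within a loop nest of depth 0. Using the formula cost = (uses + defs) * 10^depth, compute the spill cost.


uses + defs = 26 + 11 = 37
10^0 = 1
Spill cost = 37 * 1 = 37

37


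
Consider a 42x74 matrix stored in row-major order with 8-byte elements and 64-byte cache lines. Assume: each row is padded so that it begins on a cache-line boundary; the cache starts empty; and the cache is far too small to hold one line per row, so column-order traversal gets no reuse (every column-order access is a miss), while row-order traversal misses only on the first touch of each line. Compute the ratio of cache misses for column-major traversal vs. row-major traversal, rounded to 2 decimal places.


Each row occupies 74 * 8 = 592 bytes and starts on a line boundary, so it spans ceil(592 / 64) = 10 cache lines.
Row-major traversal misses (one per line touched): 42 * ceil(74 * 8 / 64) = 420
Column-major traversal misses (no reuse, every access misses): 42 * 74 = 3108
Ratio = 3108 / 420 = 7.4

7.4


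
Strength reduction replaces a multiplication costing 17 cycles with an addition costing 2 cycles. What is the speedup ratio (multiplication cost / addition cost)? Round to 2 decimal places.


Ratio = mult_cost / add_cost = 17 / 2 = 8.5

8.5


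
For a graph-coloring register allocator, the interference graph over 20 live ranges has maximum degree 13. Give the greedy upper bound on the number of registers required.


Greedy coloring never needs more than (max_degree + 1) colors: when coloring a vertex, at most max_degree neighbors are already colored.
Upper bound = 13 + 1 = 14

14


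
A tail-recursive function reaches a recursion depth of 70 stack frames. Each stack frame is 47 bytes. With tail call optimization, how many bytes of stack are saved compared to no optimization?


Without TCO: 70 * 47 = 3290 bytes
With TCO: reuse 1 frame = 47 bytes
Savings = 3290 - 47 = 3243

3243


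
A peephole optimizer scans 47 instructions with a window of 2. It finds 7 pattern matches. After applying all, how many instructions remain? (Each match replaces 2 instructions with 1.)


Each match removes 1 instructions.
Total removed = 7 * 1 = 7
Remaining = 47 - 7 = 40

40


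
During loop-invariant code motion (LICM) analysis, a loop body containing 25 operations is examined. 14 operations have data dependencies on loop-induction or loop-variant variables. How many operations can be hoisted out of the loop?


Invariant candidates = total - loop-dependent
= 25 - 14 = 11

11


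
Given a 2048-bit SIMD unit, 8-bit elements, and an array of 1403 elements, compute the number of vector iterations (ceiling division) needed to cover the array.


Width = 2048 / 8 = 256 elements per vector op
Iterations = ceil(1403 / 256) = 6

6


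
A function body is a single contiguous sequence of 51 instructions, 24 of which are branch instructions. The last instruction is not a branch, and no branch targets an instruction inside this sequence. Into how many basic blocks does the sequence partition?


With no in-sequence branch targets, the leaders are the first instruction plus the instruction after each branch.
Number of basic blocks = branches + 1
= 24 + 1 = 25

25


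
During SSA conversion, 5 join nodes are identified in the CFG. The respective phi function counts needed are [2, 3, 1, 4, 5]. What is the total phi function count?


Total phi functions = sum of phi functions at each join node
= 2 + 3 + 1 + 4 + 5 = 15

15


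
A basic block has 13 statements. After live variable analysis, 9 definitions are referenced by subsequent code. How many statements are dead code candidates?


Dead code = total statements - live definitions
= 13 - 9 = 4

4


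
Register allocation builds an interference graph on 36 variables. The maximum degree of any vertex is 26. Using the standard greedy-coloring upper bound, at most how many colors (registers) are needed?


Greedy coloring never needs more than (max_degree + 1) colors: when coloring a vertex, at most max_degree neighbors are already colored.
Upper bound = 26 + 1 = 27

27


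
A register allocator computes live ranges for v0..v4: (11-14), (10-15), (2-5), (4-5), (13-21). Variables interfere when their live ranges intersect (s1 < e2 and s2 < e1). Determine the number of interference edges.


Check all pairs for overlapping intervals.
Two intervals (s1,e1) and (s2,e2) overlap if s1 < e2 and s2 < e1.
v0 (11-14) vs v1..v4: overlaps v1, v4 -> 2
v1 (10-15) vs v2..v4: overlaps v4 -> 1
v2 (2-5) vs v3..v4: overlaps v3 -> 1
v3 (4-5) vs v4: overlaps none -> 0
Total overlapping pairs = 2 + 1 + 1 + 0 = 4

4


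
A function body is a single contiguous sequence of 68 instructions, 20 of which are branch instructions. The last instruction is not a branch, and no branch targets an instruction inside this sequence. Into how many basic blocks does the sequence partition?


With no in-sequence branch targets, the leaders are the first instruction plus the instruction after each branch.
Number of basic blocks = branches + 1
= 20 + 1 = 21

21


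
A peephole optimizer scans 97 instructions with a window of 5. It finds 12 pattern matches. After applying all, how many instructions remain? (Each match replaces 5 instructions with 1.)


Each match removes 4 instructions.
Total removed = 12 * 4 = 48
Remaining = 97 - 48 = 49

49


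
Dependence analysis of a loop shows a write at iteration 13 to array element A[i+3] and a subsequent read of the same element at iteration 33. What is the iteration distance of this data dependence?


Distance = read iteration - write iteration
= 33 - 13 = 20

20


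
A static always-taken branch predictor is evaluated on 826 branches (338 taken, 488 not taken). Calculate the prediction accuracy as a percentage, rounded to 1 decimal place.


Predictor: always-taken
Correct predictions = 338
Accuracy = 338 / 826 * 100 = 40.9%

40.9


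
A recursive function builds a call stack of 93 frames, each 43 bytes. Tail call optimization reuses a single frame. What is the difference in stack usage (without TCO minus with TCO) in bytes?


Without TCO: 93 * 43 = 3999 bytes
With TCO: reuse 1 frame = 43 bytes
Savings = 3999 - 43 = 3956

3956


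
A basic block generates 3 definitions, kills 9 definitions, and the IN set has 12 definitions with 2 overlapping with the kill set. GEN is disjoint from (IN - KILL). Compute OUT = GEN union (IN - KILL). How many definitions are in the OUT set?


IN - KILL: 12 - 2 = 10 surviving definitions
OUT = GEN + surviving = 3 + 10 = 13

13


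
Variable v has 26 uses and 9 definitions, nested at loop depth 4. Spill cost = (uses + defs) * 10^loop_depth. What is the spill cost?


uses + defs = 26 + 9 = 35
10^4 = 10000
Spill cost = 35 * 10000 = 350000

350000


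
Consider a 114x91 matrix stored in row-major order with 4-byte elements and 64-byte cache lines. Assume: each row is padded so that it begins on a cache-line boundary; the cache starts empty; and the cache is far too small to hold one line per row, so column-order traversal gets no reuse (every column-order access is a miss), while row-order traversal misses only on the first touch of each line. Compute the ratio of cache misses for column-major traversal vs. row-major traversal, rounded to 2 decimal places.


Each row occupies 91 * 4 = 364 bytes and starts on a line boundary, so it spans ceil(364 / 64) = 6 cache lines.
Row-major traversal misses (one per line touched): 114 * ceil(91 * 4 / 64) = 684
Column-major traversal misses (no reuse, every access misses): 114 * 91 = 10374
Ratio = 10374 / 684 = 15.17

15.17


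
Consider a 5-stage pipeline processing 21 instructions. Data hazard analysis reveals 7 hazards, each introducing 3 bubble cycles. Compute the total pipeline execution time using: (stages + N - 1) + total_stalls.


Base cycles = 5 + 21 - 1 = 25
Total stalls = 7 * 3 = 21
Total = 25 + 21 = 46

46


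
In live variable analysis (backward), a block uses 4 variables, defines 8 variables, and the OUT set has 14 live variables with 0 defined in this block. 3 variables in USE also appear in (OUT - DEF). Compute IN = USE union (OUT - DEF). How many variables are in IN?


OUT - DEF: 14 - 0 = 14
|IN| = |USE| + |OUT - DEF| - |USE ∩ (OUT - DEF)| = 4 + 14 - 3 = 15

15


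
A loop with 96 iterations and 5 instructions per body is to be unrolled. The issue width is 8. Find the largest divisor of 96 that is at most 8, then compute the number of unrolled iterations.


Largest divisor of 96 <= 8 is 8
New iterations = 96 / 8 = 12

12


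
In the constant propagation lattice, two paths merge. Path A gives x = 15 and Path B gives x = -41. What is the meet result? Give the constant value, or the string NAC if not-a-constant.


Meet operation: if both paths give the same constant, result is that constant; if they differ, result is NAC (not-a-constant).
Path A: 15, Path B: -41 -> differ
Result: not-a-constant -> NAC

NAC


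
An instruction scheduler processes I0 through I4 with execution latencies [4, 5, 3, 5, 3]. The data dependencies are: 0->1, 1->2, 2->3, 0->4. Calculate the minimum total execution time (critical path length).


Compute longest path through dependency graph: dist(Ik) = max over predecessors of dist + latency(Ik).
dist(I0) = latency 4 = 4
dist(I1) = dist(I0) + 5 = 4 + 5 = 9
dist(I2) = dist(I1) + 3 = 9 + 3 = 12
dist(I3) = dist(I2) + 5 = 12 + 5 = 17
dist(I4) = dist(I0) + 3 = 4 + 3 = 7
Critical path = max dist = 17

17


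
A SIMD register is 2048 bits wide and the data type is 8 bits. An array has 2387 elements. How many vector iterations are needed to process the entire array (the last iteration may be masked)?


Width = 2048 / 8 = 256 elements per vector op
Iterations = ceil(2387 / 256) = 10

10


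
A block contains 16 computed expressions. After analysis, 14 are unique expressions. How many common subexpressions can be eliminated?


CSE count = total expressions - unique expressions
= 16 - 14 = 2

2


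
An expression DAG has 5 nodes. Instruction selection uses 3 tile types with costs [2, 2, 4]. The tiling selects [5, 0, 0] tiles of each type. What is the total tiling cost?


Total cost = sum(count_i * cost_i)
= 5*2 + 0*2 + 0*4
= 10

10


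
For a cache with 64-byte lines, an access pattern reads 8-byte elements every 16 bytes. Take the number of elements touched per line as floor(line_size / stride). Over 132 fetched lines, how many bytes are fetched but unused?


Elements per line = floor(64 / 16) = 4
Bytes used per line = 4 * 8 = 32
Wasted per line = 64 - 32 = 32
Total wasted = 32 * 132 = 4224

4224


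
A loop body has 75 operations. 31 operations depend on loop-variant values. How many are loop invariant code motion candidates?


Invariant candidates = total - loop-dependent
= 75 - 31 = 44

44


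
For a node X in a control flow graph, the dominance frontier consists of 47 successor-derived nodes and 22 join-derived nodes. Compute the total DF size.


DF(X) = direct successor contributions + join point contributions
= 47 + 22 = 69

69


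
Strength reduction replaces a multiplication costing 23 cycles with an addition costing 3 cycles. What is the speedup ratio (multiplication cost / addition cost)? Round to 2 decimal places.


Ratio = mult_cost / add_cost = 23 / 3 = 7.67

7.67


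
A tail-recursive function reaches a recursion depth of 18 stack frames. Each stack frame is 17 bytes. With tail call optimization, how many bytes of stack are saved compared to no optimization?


Without TCO: 18 * 17 = 306 bytes
With TCO: reuse 1 frame = 17 bytes
Savings = 306 - 17 = 289

289


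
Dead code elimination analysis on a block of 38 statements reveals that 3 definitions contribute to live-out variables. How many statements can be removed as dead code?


Dead code = total statements - live definitions
= 38 - 3 = 35

35


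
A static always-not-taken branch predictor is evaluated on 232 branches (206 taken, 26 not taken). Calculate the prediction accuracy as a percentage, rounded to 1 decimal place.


Predictor: always-not-taken
Correct predictions = 26
Accuracy = 26 / 232 * 100 = 11.2%

11.2


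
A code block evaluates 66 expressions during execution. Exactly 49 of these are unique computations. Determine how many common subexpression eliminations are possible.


CSE count = total expressions - unique expressions
= 66 - 49 = 17

17


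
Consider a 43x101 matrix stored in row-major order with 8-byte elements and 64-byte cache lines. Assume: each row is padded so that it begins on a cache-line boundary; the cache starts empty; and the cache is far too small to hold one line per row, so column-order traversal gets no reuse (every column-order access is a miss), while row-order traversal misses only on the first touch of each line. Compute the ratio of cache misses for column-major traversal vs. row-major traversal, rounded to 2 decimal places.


Each row occupies 101 * 8 = 808 bytes and starts on a line boundary, so it spans ceil(808 / 64) = 13 cache lines.
Row-major traversal misses (one per line touched): 43 * ceil(101 * 8 / 64) = 559
Column-major traversal misses (no reuse, every access misses): 43 * 101 = 4343
Ratio = 4343 / 559 = 7.77

7.77


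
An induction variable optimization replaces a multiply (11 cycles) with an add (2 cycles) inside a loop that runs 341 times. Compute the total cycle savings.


Per-iteration saving = 11 - 2 = 9
Total saved = 341 * 9 = 3069

3069


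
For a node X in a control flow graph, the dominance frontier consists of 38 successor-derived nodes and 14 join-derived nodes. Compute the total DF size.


DF(X) = direct successor contributions + join point contributions
= 38 + 14 = 52

52


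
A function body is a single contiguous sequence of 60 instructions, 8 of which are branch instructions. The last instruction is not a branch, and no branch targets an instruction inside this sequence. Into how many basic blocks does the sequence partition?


With no in-sequence branch targets, the leaders are the first instruction plus the instruction after each branch.
Number of basic blocks = branches + 1
= 8 + 1 = 9

9


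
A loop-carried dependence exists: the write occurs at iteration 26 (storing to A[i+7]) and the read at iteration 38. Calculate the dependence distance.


Distance = read iteration - write iteration
= 38 - 26 = 12

12


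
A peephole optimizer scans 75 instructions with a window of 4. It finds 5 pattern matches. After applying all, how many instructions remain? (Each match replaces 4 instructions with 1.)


Each match removes 3 instructions.
Total removed = 5 * 3 = 15
Remaining = 75 - 15 = 60

60


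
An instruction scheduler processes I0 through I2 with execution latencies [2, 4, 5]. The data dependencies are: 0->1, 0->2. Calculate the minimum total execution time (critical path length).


Compute longest path through dependency graph: dist(Ik) = max over predecessors of dist + latency(Ik).
dist(I0) = latency 2 = 2
dist(I1) = dist(I0) + 4 = 2 + 4 = 6
dist(I2) = dist(I0) + 5 = 2 + 5 = 7
Critical path = max dist = 7

7


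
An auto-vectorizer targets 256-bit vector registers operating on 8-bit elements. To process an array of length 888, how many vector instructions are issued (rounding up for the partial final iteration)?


Width = 256 / 8 = 32 elements per vector op
Iterations = ceil(888 / 32) = 28

28


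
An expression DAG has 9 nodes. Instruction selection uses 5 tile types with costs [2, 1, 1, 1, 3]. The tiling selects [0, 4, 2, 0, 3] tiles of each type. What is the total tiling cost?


Total cost = sum(count_i * cost_i)
= 0*2 + 4*1 + 2*1 + 0*1 + 3*3
= 15

15


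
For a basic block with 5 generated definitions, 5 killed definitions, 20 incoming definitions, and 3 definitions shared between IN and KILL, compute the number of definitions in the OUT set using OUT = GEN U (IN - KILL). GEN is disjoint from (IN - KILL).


IN - KILL: 20 - 3 = 17 surviving definitions
OUT = GEN + surviving = 5 + 17 = 22

22


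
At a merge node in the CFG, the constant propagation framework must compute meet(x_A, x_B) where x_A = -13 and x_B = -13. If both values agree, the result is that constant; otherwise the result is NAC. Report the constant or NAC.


Meet operation: if both paths give the same constant, result is that constant; if they differ, result is NAC (not-a-constant).
Path A: -13, Path B: -13 -> equal
Result: constant -> -13

-13


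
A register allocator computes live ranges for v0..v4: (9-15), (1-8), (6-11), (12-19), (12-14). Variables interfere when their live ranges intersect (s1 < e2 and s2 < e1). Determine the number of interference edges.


Check all pairs for overlapping intervals.
Two intervals (s1,e1) and (s2,e2) overlap if s1 < e2 and s2 < e1.
v0 (9-15) vs v1..v4: overlaps v2, v3, v4 -> 3
v1 (1-8) vs v2..v4: overlaps v2 -> 1
v2 (6-11) vs v3..v4: overlaps none -> 0
v3 (12-19) vs v4: overlaps v4 -> 1
Total overlapping pairs = 3 + 1 + 0 + 1 = 5

5


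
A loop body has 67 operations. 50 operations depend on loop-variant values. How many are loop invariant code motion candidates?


Invariant candidates = total - loop-dependent
= 67 - 50 = 17

17


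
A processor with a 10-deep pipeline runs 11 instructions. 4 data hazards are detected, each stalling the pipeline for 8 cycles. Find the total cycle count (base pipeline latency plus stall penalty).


Base cycles = 10 + 11 - 1 = 20
Total stalls = 4 * 8 = 32
Total = 20 + 32 = 52

52


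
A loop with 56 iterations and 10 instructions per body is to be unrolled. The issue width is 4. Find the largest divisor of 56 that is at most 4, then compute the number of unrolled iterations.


Largest divisor of 56 <= 4 is 4
New iterations = 56 / 4 = 14

14


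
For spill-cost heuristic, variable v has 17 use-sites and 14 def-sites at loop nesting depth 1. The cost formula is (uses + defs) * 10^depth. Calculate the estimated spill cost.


uses + defs = 17 + 14 = 31
10^1 = 10
Spill cost = 31 * 10 = 310

310


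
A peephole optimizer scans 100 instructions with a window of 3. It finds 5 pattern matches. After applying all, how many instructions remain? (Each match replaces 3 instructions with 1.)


Each match removes 2 instructions.
Total removed = 5 * 2 = 10
Remaining = 100 - 10 = 90

90


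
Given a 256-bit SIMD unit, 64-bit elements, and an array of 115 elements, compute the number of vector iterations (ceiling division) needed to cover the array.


Width = 256 / 64 = 4 elements per vector op
Iterations = ceil(115 / 4) = 29

29


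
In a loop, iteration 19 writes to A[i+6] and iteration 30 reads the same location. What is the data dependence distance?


Distance = read iteration - write iteration
= 30 - 19 = 11

11


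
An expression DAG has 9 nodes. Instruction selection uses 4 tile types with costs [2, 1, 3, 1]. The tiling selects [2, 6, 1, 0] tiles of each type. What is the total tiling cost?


Total cost = sum(count_i * cost_i)
= 2*2 + 6*1 + 1*3 + 0*1
= 13

13


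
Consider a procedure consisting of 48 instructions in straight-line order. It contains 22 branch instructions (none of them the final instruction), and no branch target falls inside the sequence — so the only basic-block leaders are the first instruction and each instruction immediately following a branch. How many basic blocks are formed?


With no in-sequence branch targets, the leaders are the first instruction plus the instruction after each branch.
Number of basic blocks = branches + 1
= 22 + 1 = 23

23


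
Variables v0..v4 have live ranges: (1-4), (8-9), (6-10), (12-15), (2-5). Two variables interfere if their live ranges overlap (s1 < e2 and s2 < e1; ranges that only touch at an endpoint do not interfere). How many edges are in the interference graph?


Check all pairs for overlapping intervals.
Two intervals (s1,e1) and (s2,e2) overlap if s1 < e2 and s2 < e1.
v0 (1-4) vs v1..v4: overlaps v4 -> 1
v1 (8-9) vs v2..v4: overlaps v2 -> 1
v2 (6-10) vs v3..v4: overlaps none -> 0
v3 (12-15) vs v4: overlaps none -> 0
Total overlapping pairs = 1 + 1 + 0 + 0 = 2

2


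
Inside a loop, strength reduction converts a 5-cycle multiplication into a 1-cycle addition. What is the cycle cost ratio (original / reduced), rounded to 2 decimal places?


Ratio = mult_cost / add_cost = 5 / 1 = 5.0

5.0


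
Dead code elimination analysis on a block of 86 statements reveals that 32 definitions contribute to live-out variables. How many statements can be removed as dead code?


Dead code = total statements - live definitions
= 86 - 32 = 54

54


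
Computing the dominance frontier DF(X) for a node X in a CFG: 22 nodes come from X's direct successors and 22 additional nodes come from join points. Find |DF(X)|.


DF(X) = direct successor contributions + join point contributions
= 22 + 22 = 44

44


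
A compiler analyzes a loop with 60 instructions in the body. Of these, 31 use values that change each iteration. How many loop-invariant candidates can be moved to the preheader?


Invariant candidates = total - loop-dependent
= 60 - 31 = 29

29


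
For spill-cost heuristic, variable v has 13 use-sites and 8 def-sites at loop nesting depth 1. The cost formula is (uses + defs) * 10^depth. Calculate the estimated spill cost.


uses + defs = 13 + 8 = 21
10^1 = 10
Spill cost = 21 * 10 = 210

210


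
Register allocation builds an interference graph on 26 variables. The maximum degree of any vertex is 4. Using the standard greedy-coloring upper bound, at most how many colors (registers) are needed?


Greedy coloring never needs more than (max_degree + 1) colors: when coloring a vertex, at most max_degree neighbors are already colored.
Upper bound = 4 + 1 = 5

5


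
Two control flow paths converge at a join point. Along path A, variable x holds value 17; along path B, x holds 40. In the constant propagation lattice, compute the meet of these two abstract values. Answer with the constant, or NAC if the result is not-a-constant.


Meet operation: if both paths give the same constant, result is that constant; if they differ, result is NAC (not-a-constant).
Path A: 17, Path B: 40 -> differ
Result: not-a-constant -> NAC

NAC


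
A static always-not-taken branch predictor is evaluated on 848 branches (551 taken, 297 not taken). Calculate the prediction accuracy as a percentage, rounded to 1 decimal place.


Predictor: always-not-taken
Correct predictions = 297
Accuracy = 297 / 848 * 100 = 35.0%

35.0


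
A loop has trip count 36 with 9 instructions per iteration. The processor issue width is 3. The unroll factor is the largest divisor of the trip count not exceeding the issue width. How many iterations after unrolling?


Largest divisor of 36 <= 3 is 3
New iterations = 36 / 3 = 12

12


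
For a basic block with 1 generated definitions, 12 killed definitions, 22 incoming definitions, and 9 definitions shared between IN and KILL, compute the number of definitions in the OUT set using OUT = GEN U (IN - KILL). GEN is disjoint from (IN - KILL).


IN - KILL: 22 - 9 = 13 surviving definitions
OUT = GEN + surviving = 1 + 13 = 14

14


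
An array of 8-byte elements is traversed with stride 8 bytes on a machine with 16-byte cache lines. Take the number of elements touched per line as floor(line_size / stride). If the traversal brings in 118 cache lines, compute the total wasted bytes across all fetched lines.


Elements per line = floor(16 / 8) = 2
Bytes used per line = 2 * 8 = 16
Wasted per line = 16 - 16 = 0
Total wasted = 0 * 118 = 0

0


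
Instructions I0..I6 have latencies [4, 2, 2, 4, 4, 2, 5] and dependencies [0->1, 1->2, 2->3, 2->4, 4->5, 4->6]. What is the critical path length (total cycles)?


Compute longest path through dependency graph: dist(Ik) = max over predecessors of dist + latency(Ik).
dist(I0) = latency 4 = 4
dist(I1) = dist(I0) + 2 = 4 + 2 = 6
dist(I2) = dist(I1) + 2 = 6 + 2 = 8
dist(I3) = dist(I2) + 4 = 8 + 4 = 12
dist(I4) = dist(I2) + 4 = 8 + 4 = 12
dist(I5) = dist(I4) + 2 = 12 + 2 = 14
dist(I6) = dist(I4) + 5 = 12 + 5 = 17
Critical path = max dist = 17

17


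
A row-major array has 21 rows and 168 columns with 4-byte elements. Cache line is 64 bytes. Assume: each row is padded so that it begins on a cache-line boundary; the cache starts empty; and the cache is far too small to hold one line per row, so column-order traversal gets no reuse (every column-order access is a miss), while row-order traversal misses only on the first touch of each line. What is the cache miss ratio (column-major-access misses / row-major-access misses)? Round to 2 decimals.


Each row occupies 168 * 4 = 672 bytes and starts on a line boundary, so it spans ceil(672 / 64) = 11 cache lines.
Row-major traversal misses (one per line touched): 21 * ceil(168 * 4 / 64) = 231
Column-major traversal misses (no reuse, every access misses): 21 * 168 = 3528
Ratio = 3528 / 231 = 15.27

15.27


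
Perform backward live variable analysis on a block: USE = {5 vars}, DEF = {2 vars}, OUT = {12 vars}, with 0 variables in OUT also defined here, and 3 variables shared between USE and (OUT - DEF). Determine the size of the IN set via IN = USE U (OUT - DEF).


OUT - DEF: 12 - 0 = 12
|IN| = |USE| + |OUT - DEF| - |USE ∩ (OUT - DEF)| = 5 + 12 - 3 = 14

14


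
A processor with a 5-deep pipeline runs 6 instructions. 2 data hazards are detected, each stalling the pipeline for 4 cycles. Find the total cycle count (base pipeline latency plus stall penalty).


Base cycles = 5 + 6 - 1 = 10
Total stalls = 2 * 4 = 8
Total = 10 + 8 = 18

18


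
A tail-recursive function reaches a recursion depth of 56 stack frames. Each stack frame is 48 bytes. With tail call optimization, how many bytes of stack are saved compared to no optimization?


Without TCO: 56 * 48 = 2688 bytes
With TCO: reuse 1 frame = 48 bytes
Savings = 2688 - 48 = 2640

2640


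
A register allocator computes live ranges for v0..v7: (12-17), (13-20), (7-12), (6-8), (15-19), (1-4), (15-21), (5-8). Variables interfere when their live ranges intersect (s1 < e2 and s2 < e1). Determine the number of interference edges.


Check all pairs for overlapping intervals.
Two intervals (s1,e1) and (s2,e2) overlap if s1 < e2 and s2 < e1.
v0 (12-17) vs v1..v7: overlaps v1, v4, v6 -> 3
v1 (13-20) vs v2..v7: overlaps v4, v6 -> 2
v2 (7-12) vs v3..v7: overlaps v3, v7 -> 2
v3 (6-8) vs v4..v7: overlaps v7 -> 1
v4 (15-19) vs v5..v7: overlaps v6 -> 1
v5 (1-4) vs v6..v7: overlaps none -> 0
v6 (15-21) vs v7: overlaps none -> 0
Total overlapping pairs = 3 + 2 + 2 + 1 + 1 + 0 + 0 = 9

9


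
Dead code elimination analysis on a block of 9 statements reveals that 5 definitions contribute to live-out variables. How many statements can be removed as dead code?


Dead code = total statements - live definitions
= 9 - 5 = 4

4


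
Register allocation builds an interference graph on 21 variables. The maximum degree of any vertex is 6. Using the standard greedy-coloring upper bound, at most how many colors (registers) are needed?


Greedy coloring never needs more than (max_degree + 1) colors: when coloring a vertex, at most max_degree neighbors are already colored.
Upper bound = 6 + 1 = 7

7


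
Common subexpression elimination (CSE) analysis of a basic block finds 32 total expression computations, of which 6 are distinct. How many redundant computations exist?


CSE count = total expressions - unique expressions
= 32 - 6 = 26

26


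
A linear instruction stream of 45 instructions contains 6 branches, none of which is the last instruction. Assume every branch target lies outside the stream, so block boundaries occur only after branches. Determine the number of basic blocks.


With no in-sequence branch targets, the leaders are the first instruction plus the instruction after each branch.
Number of basic blocks = branches + 1
= 6 + 1 = 7

7


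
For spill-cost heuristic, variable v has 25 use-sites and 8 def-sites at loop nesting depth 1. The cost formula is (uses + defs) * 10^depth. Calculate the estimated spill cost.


uses + defs = 25 + 8 = 33
10^1 = 10
Spill cost = 33 * 10 = 330

330


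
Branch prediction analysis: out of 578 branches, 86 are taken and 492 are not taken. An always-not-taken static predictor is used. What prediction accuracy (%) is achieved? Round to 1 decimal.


Predictor: always-not-taken
Correct predictions = 492
Accuracy = 492 / 578 * 100 = 85.1%

85.1


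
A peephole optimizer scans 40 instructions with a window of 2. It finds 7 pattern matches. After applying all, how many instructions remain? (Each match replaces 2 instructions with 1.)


Each match removes 1 instructions.
Total removed = 7 * 1 = 7
Remaining = 40 - 7 = 33

33
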